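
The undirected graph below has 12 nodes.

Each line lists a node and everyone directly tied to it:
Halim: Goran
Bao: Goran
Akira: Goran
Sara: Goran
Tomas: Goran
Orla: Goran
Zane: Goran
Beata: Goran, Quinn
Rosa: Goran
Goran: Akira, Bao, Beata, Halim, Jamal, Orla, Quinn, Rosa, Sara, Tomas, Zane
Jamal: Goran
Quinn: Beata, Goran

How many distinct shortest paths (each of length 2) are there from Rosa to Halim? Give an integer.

The shortest distance is 2, and the only length-2 path is Rosa–Goran–Halim. So there is exactly 1 shortest path.

1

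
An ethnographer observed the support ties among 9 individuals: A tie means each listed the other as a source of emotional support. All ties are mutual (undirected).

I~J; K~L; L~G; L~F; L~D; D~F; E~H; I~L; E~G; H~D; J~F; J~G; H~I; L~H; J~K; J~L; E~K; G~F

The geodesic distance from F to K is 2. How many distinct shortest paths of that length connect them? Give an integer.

The shortest distance is 2. The length-2 paths are: F–J–K; F–L–K.
That gives 2 distinct shortest paths.

2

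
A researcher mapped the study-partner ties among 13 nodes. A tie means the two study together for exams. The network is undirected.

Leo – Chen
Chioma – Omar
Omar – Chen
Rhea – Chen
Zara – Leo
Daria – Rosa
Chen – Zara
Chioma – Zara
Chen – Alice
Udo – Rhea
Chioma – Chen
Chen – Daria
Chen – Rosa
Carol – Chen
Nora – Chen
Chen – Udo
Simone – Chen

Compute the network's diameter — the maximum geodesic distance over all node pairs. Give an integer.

Eccentricity of each node (its greatest distance to any other): Alice:2, Carol:2, Chen:1, Chioma:2, Daria:2, Leo:2, Nora:2, Omar:2, Rhea:2, Rosa:2, Simone:2, Udo:2, Zara:2.
The maximum eccentricity is 2, realized for instance by the pair Zara–Simone via Zara – Chen – Simone. So the diameter is 2.

2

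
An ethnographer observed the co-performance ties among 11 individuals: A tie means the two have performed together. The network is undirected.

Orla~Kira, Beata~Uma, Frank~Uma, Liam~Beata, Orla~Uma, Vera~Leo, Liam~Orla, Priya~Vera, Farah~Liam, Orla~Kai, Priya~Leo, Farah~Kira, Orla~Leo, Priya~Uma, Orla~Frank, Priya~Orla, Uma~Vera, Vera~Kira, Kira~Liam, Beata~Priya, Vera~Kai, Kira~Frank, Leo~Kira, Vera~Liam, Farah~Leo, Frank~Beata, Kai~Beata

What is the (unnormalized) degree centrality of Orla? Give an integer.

7

Orla is directly tied to Frank, Kai, Kira, Leo, Liam, Priya, and Uma. That is 7 neighbors, so the degree of Orla is 7.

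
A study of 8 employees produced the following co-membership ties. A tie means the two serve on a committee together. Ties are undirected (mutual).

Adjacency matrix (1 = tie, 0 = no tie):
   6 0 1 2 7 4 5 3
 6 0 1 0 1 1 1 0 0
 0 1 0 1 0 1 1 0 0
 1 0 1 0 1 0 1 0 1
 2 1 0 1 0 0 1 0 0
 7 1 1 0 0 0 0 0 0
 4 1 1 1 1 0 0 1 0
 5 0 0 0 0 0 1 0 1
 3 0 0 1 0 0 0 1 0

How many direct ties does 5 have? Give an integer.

2

5 is directly tied to 3 and 4. That is 2 neighbors, so the degree of 5 is 2.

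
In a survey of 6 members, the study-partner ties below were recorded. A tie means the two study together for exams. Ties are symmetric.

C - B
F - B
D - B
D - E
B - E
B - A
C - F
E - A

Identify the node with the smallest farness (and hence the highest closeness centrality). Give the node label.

B

Farness (sum of distances to all others) for each node — A:8, B:5, C:8, D:8, E:7, F:8.
The smallest farness is 5, for B, so B has the highest closeness.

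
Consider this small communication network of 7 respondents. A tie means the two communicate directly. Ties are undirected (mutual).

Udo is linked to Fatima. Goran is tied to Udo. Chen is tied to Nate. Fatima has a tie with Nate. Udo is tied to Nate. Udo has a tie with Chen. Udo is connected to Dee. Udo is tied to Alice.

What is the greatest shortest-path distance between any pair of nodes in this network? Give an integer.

Eccentricity of each node (its greatest distance to any other): Alice:2, Chen:2, Dee:2, Fatima:2, Goran:2, Nate:2, Udo:1.
The maximum eccentricity is 2, realized for instance by the pair Nate–Dee via Nate – Udo – Dee. So the diameter is 2.

2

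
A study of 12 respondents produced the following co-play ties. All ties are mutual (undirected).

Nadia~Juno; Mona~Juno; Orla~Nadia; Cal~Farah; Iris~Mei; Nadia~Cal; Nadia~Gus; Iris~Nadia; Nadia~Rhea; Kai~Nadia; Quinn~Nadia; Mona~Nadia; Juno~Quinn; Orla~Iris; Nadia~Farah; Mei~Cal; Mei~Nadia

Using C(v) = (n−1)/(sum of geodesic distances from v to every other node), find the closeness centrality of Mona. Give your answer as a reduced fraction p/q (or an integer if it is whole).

Distances from Mona: Cal:2, Farah:2, Gus:2, Iris:2, Juno:1, Kai:2, Mei:2, Nadia:1, Orla:2, Quinn:2, Rhea:2. Sum = 20.
n = 12, so closeness = 11/20.

11/20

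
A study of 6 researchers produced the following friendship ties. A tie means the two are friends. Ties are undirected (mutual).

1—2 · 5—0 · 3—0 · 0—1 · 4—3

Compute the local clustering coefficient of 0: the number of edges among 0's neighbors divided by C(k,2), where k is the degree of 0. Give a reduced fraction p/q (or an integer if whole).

0

0's neighbors: 1, 3, and 5 (k = 3).
Possible neighbor pairs: C(3,2) = 3. Edges among them: none → e = 0.
Clustering(0) = 0/3 = 0.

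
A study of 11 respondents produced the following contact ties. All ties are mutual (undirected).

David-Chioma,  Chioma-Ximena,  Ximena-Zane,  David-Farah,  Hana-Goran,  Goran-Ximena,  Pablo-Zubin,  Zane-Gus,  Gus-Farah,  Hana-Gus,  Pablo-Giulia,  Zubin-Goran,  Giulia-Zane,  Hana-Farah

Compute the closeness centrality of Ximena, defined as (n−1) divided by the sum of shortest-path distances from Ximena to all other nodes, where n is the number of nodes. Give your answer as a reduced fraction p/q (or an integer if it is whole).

10/19

Distances from Ximena: Chioma:1, David:2, Farah:3, Giulia:2, Goran:1, Gus:2, Hana:2, Pablo:3, Zane:1, Zubin:2. Sum = 19.
n = 11, so closeness = 10/19.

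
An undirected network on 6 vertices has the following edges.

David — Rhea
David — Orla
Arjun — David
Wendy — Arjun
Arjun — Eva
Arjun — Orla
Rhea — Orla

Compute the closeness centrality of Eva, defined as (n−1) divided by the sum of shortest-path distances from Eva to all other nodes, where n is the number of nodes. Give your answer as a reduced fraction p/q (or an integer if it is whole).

Distances from Eva: Arjun:1, David:2, Orla:2, Rhea:3, Wendy:2. Sum = 10.
n = 6, so closeness = 5/10 = 1/2.

1/2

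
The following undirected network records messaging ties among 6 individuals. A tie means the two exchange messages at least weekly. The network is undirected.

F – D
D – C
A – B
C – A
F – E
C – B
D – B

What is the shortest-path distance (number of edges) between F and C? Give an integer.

One shortest route is F – D – C, which uses 2 edges, and F and C are not directly tied, so nothing shorter exists. So d(F,C) = 2.

2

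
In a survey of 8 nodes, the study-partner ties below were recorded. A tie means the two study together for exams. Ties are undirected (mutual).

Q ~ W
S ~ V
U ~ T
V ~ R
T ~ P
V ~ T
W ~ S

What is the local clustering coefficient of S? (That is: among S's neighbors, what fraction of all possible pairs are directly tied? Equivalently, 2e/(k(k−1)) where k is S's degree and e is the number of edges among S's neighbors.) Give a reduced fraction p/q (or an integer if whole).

S's neighbors: V and W (k = 2).
Possible neighbor pairs: C(2,2) = 1. Edges among them: none → e = 0.
Clustering(S) = 0/1.

0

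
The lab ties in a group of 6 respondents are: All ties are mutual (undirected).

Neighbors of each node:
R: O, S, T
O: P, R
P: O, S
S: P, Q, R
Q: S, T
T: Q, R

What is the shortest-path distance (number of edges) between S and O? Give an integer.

2

One shortest route is S – R – O, which uses 2 edges, and S and O are not directly tied, so nothing shorter exists. So d(S,O) = 2.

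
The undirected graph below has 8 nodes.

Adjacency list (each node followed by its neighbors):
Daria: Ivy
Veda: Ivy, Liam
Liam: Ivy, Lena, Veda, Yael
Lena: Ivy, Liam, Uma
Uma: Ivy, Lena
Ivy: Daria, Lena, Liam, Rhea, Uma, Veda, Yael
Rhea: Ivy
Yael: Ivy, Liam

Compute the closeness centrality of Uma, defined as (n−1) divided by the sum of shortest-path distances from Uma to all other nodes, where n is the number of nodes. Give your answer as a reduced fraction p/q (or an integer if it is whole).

Distances from Uma: Daria:2, Ivy:1, Lena:1, Liam:2, Rhea:2, Veda:2, Yael:2. Sum = 12.
n = 8, so closeness = 7/12.

7/12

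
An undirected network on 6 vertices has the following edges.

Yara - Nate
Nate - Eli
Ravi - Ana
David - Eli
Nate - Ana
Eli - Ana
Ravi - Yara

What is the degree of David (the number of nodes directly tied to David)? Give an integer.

David is directly tied to Eli. That is 1 neighbor, so the degree of David is 1.

1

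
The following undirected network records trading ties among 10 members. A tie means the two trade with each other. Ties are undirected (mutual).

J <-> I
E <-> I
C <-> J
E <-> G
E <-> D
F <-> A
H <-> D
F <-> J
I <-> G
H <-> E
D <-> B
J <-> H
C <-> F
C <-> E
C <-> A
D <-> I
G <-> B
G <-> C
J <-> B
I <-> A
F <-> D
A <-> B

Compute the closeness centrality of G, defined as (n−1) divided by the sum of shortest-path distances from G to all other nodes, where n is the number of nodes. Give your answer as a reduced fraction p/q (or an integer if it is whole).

Distances from G: A:2, B:1, C:1, D:2, E:1, F:2, H:2, I:1, J:2. Sum = 14.
n = 10, so closeness = 9/14.

9/14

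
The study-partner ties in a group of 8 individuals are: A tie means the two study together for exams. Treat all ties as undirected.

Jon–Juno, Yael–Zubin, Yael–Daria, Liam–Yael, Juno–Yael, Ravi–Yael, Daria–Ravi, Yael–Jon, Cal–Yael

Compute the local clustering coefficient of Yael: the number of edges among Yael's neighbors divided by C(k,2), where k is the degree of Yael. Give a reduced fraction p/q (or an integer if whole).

2/21

Yael's neighbors: Cal, Daria, Jon, Juno, Liam, Ravi, and Zubin (k = 7).
Possible neighbor pairs: C(7,2) = 21. Edges among them: Daria–Ravi, Jon–Juno → e = 2.
Clustering(Yael) = 2/21.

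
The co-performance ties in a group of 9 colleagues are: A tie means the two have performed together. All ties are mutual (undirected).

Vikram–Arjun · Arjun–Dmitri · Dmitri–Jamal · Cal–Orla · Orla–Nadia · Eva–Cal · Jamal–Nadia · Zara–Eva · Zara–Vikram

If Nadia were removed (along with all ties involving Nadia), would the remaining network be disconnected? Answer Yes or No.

Even without Nadia, every remaining node can still reach every other (the residual graph is connected), so Nadia is not a cut vertex.

No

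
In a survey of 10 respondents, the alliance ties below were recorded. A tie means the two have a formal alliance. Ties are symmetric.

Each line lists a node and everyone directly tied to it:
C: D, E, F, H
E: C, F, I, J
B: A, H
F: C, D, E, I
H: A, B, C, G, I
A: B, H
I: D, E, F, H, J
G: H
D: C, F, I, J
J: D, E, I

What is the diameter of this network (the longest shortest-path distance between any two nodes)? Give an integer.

Eccentricity of each node (its greatest distance to any other): A:3, B:3, C:2, D:3, E:3, F:3, G:3, H:2, I:2, J:3.
The maximum eccentricity is 3, realized for instance by the pair F–B via F – I – H – B. So the diameter is 3.

3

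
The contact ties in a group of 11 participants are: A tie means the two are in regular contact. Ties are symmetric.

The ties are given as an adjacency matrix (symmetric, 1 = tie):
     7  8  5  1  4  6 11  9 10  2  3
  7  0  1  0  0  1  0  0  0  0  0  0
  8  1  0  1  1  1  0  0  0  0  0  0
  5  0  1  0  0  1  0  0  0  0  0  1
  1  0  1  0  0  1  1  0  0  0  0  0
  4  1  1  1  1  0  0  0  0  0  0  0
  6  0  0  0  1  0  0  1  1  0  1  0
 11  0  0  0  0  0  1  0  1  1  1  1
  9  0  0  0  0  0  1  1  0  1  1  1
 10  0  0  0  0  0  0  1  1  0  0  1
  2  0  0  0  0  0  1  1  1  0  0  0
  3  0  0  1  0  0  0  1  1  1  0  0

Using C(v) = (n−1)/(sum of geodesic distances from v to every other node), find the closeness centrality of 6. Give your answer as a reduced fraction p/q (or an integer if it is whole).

Distances from 6: 1:1, 2:1, 3:2, 4:2, 5:3, 7:3, 8:2, 9:1, 10:2, 11:1. Sum = 18.
n = 11, so closeness = 10/18 = 5/9.

5/9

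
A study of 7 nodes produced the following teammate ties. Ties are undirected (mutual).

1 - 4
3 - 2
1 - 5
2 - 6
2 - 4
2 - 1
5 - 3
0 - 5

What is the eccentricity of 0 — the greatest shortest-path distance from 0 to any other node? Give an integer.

Distances from 0: 1:2, 2:3, 3:2, 4:3, 5:1, 6:4.
The largest is 4 (to 6), so the eccentricity of 0 is 4.

4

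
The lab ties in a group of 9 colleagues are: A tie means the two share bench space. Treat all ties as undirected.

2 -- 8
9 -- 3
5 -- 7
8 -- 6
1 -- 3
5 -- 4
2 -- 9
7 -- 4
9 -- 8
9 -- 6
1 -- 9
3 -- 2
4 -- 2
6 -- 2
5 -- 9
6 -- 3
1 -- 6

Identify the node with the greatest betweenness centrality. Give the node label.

9

Unnormalized betweenness of each node: 1:0, 2:73/12, 3:7/12, 4:3, 5:17/4, 6:17/12, 7:0, 8:0, 9:26/3.
9 has the largest value, 26/3, making it the main broker — the node through which the most shortest paths run.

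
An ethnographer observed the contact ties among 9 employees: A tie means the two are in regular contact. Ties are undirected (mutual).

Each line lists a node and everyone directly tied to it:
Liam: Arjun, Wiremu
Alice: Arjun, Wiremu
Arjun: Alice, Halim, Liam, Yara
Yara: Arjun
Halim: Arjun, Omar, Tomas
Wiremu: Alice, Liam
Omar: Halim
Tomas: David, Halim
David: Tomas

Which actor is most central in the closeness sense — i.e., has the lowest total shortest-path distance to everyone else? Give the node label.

Arjun

Farness (sum of distances to all others) for each node — Alice:18, Arjun:13, David:26, Halim:14, Liam:18, Omar:21, Tomas:19, Wiremu:23, Yara:20.
The smallest farness is 13, for Arjun, so Arjun has the highest closeness.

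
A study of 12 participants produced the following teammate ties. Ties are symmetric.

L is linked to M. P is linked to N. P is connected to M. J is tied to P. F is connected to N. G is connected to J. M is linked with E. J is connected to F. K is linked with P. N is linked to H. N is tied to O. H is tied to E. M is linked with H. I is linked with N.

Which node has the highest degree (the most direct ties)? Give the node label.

Degrees — E:2, F:2, G:1, H:3, I:1, J:3, K:1, L:1, M:4, N:5, O:1, P:4.
The maximum is 5, attained only by N.

N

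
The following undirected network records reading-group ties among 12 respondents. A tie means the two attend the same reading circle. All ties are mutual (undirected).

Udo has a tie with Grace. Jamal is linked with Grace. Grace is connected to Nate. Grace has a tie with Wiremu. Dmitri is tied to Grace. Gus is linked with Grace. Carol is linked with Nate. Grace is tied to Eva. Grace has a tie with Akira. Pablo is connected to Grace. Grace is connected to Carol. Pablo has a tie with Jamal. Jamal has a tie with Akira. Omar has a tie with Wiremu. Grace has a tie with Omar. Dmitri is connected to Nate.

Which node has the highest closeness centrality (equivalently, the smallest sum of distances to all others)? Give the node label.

Grace

Farness (sum of distances to all others) for each node — Akira:20, Carol:20, Dmitri:20, Eva:21, Grace:11, Gus:21, Jamal:19, Nate:19, Omar:20, Pablo:20, Udo:21, Wiremu:20.
The smallest farness is 11, for Grace, so Grace has the highest closeness.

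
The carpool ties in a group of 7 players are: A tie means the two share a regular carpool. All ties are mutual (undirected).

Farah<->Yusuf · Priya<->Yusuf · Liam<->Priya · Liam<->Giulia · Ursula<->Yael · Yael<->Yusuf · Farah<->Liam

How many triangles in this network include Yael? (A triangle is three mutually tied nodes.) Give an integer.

0

Yael's neighbors are Ursula and Yusuf, but none of them are tied to each other, so no triangle contains Yael.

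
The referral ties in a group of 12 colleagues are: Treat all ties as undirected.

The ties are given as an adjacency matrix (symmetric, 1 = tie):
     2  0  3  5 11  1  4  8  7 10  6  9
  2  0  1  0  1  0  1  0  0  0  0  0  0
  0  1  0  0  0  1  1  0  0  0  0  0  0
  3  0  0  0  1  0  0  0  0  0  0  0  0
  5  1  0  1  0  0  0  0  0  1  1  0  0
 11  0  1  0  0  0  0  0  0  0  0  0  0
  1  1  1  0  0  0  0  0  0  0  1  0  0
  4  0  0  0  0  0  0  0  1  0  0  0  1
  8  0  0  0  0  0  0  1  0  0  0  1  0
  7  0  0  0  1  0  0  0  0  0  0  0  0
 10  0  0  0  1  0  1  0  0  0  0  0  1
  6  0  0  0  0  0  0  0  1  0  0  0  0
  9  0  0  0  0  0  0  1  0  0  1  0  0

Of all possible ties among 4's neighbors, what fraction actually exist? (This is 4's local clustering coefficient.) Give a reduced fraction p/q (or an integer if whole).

0

4's neighbors: 8 and 9 (k = 2).
Possible neighbor pairs: C(2,2) = 1. Edges among them: none → e = 0.
Clustering(4) = 0/1.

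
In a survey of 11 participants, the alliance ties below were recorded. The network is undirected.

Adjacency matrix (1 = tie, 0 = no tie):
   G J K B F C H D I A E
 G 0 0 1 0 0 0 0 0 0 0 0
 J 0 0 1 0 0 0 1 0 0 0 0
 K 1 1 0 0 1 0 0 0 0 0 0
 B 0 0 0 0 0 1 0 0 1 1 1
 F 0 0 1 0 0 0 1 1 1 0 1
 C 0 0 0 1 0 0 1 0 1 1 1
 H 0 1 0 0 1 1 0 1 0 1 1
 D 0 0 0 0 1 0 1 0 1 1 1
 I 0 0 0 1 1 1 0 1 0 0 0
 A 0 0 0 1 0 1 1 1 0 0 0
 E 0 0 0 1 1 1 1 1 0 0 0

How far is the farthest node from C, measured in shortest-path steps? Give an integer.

4

Distances from C: A:1, B:1, D:2, E:1, F:2, G:4, H:1, I:1, J:2, K:3.
The largest is 4 (to G), so the eccentricity of C is 4.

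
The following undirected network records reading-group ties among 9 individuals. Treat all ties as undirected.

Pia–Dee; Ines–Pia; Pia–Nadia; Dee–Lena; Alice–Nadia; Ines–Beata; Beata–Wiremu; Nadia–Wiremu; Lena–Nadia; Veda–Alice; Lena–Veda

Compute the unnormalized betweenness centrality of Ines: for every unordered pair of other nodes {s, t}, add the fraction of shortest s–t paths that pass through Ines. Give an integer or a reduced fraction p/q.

2

Pairs whose geodesics pass through Ines — Pia–Beata: 1; Dee–Beata: 1.
All other pairs contribute 0.
Summing the contributions gives betweenness(Ines) = 2.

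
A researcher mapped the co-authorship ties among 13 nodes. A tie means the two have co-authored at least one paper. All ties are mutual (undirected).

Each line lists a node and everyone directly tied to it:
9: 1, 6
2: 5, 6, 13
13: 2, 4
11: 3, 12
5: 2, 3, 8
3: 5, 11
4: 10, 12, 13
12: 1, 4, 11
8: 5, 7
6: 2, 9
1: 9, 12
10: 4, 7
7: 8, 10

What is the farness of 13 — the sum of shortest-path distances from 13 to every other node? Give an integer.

28

Distances from 13: 1:3, 2:1, 3:3, 4:1, 5:2, 6:2, 7:3, 8:3, 9:3, 10:2, 11:3, 12:2.
Sum = 3 + 1 + 3 + 1 + 2 + 2 + 3 + 3 + 3 + 2 + 3 + 2 = 28.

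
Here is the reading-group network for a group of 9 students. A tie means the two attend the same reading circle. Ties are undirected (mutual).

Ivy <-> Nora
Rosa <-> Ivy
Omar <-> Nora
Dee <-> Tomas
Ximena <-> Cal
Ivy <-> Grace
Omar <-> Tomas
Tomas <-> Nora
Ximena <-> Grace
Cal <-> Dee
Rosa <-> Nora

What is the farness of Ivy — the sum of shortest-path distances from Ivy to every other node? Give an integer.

15

Distances from Ivy: Cal:3, Dee:3, Grace:1, Nora:1, Omar:2, Rosa:1, Tomas:2, Ximena:2.
Sum = 3 + 3 + 1 + 1 + 2 + 1 + 2 + 2 = 15.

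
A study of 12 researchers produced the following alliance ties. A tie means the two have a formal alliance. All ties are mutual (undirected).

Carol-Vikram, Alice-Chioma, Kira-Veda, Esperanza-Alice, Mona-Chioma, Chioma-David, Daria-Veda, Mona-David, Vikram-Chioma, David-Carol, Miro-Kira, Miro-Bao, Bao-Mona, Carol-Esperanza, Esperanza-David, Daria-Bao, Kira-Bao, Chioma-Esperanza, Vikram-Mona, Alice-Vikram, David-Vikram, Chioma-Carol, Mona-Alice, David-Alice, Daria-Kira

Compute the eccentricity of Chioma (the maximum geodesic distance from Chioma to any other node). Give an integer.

4

Distances from Chioma: Alice:1, Bao:2, Carol:1, Daria:3, David:1, Esperanza:1, Kira:3, Miro:3, Mona:1, Veda:4, Vikram:1.
The largest is 4 (to Veda), so the eccentricity of Chioma is 4.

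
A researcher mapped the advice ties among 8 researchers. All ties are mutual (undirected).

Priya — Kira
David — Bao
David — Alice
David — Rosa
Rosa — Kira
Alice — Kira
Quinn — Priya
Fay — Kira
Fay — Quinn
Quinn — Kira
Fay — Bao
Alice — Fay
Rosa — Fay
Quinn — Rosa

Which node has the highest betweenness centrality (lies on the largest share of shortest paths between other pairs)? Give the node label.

Unnormalized betweenness of each node: Alice:7/6, Bao:1/3, David:4/3, Fay:29/6, Kira:4, Priya:0, Quinn:11/6, Rosa:5/2.
Fay has the largest value, 29/6, making it the main broker — the node through which the most shortest paths run.

Fay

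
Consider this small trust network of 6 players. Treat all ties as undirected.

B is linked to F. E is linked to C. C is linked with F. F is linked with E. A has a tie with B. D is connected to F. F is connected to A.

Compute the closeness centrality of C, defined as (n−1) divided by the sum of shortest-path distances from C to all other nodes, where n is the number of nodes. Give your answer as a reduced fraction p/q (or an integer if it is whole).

Distances from C: A:2, B:2, D:2, E:1, F:1. Sum = 8.
n = 6, so closeness = 5/8.

5/8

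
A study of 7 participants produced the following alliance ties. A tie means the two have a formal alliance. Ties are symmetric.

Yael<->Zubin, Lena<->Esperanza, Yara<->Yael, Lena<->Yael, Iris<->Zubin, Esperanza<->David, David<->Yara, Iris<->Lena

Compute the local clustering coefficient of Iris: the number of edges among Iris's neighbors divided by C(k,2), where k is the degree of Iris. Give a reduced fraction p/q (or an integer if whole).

Iris's neighbors: Lena and Zubin (k = 2).
Possible neighbor pairs: C(2,2) = 1. Edges among them: none → e = 0.
Clustering(Iris) = 0/1.

0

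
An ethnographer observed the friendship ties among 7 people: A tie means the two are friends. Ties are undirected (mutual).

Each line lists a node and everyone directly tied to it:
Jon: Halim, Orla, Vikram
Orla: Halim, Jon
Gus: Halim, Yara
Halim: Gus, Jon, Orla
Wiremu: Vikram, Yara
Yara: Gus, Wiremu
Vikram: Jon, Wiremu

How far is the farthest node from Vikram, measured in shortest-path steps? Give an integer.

3

Distances from Vikram: Gus:3, Halim:2, Jon:1, Orla:2, Wiremu:1, Yara:2.
The largest is 3 (to Gus), so the eccentricity of Vikram is 3.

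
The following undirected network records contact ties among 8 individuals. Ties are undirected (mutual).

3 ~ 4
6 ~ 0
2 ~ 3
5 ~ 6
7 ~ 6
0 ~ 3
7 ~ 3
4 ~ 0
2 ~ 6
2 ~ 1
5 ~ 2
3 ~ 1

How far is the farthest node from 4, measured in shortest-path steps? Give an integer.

Distances from 4: 0:1, 1:2, 2:2, 3:1, 5:3, 6:2, 7:2.
The largest is 3 (to 5), so the eccentricity of 4 is 3.

3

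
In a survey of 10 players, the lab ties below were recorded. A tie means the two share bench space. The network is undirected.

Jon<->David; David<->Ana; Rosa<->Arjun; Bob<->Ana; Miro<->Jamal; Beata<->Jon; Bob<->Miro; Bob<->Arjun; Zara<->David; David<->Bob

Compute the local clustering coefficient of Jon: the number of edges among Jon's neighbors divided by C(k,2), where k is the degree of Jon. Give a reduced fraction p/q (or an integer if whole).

0

Jon's neighbors: Beata and David (k = 2).
Possible neighbor pairs: C(2,2) = 1. Edges among them: none → e = 0.
Clustering(Jon) = 0/1.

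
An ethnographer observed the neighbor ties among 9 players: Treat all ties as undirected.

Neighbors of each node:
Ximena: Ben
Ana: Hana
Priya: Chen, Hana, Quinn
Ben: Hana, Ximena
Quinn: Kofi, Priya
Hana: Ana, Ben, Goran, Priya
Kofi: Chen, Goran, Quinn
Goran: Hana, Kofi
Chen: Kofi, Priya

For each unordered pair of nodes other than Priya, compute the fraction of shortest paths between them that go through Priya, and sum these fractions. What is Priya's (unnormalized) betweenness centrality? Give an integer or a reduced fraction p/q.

Pairs whose geodesics pass through Priya — Ximena–Chen: 1; Ximena–Quinn: 1; Ben–Chen: 1; Ben–Quinn: 1; Ana–Chen: 1; Ana–Quinn: 1; Chen–Quinn: 1/2; Chen–Hana: 1; Quinn–Hana: 1.
All other pairs contribute 0.
Summing the contributions gives betweenness(Priya) = 17/2.

17/2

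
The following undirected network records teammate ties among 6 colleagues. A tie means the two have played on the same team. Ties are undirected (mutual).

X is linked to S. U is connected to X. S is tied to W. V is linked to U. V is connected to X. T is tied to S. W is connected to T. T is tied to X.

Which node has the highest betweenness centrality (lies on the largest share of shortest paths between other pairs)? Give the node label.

Unnormalized betweenness of each node: S:3/2, T:3/2, U:0, V:0, W:0, X:6.
X has the largest value, 6, making it the main broker — the node through which the most shortest paths run.

X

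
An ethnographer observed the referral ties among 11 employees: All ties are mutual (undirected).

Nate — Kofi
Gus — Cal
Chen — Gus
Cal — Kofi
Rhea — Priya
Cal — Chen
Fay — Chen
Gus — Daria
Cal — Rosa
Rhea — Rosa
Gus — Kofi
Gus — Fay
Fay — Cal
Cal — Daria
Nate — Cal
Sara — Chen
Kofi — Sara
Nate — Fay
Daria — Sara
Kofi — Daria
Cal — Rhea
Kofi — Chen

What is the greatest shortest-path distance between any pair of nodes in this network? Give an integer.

Eccentricity of each node (its greatest distance to any other): Cal:2, Chen:3, Daria:3, Fay:3, Gus:3, Kofi:3, Nate:3, Priya:4, Rhea:3, Rosa:3, Sara:4.
The maximum eccentricity is 4, realized for instance by the pair Priya–Sara via Priya – Rhea – Cal – Kofi – Sara. So the diameter is 4.

4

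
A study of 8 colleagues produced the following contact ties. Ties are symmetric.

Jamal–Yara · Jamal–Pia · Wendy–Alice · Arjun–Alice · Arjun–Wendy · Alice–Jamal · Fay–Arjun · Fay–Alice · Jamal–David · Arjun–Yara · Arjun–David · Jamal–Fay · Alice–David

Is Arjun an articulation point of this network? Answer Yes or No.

Even without Arjun, every remaining node can still reach every other (the residual graph is connected), so Arjun is not a cut vertex.

No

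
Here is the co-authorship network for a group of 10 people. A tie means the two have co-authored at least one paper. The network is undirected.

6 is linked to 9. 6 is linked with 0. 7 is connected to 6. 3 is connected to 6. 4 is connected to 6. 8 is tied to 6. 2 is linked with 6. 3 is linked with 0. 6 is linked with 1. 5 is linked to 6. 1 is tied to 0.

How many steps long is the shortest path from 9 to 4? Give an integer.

One shortest route is 9 – 6 – 4, which uses 2 edges, and 9 and 4 are not directly tied, so nothing shorter exists. So d(9,4) = 2.

2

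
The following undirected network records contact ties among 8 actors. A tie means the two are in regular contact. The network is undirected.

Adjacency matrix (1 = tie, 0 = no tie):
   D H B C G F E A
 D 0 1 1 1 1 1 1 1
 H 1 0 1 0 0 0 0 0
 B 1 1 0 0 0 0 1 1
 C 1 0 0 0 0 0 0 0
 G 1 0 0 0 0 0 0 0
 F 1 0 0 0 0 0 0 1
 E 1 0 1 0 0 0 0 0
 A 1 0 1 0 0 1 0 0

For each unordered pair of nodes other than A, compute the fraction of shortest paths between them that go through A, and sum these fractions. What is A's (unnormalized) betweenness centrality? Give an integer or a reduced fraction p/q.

1/2

Pairs whose geodesics pass through A — B–F: 1/2.
All other pairs contribute 0.
Summing the contributions gives betweenness(A) = 1/2.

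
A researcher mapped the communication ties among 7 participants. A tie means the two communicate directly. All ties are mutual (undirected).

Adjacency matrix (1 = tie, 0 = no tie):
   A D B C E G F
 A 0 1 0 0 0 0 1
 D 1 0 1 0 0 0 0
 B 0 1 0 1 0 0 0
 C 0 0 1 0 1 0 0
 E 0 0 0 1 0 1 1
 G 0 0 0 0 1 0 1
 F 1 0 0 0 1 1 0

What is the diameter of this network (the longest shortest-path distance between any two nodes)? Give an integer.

3

Eccentricity of each node (its greatest distance to any other): A:3, B:3, C:3, D:3, E:3, F:3, G:3.
The maximum eccentricity is 3, realized for instance by the pair A–C via A – D – B – C. So the diameter is 3.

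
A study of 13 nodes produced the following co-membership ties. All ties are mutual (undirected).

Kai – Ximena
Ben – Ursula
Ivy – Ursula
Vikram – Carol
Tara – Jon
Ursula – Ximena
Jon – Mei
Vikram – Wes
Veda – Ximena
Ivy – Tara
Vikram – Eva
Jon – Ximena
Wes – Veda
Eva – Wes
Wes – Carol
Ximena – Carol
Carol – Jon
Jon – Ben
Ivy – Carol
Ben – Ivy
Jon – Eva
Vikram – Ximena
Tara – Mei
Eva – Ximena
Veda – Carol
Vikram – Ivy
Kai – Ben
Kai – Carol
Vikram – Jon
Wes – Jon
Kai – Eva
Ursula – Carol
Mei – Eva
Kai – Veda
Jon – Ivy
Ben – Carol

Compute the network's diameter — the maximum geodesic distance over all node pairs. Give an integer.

Eccentricity of each node (its greatest distance to any other): Ben:2, Carol:2, Eva:2, Ivy:2, Jon:2, Kai:3, Mei:3, Tara:3, Ursula:3, Veda:3, Vikram:2, Wes:2, Ximena:2.
The maximum eccentricity is 3, realized for instance by the pair Veda–Tara via Veda – Carol – Ivy – Tara. So the diameter is 3.

3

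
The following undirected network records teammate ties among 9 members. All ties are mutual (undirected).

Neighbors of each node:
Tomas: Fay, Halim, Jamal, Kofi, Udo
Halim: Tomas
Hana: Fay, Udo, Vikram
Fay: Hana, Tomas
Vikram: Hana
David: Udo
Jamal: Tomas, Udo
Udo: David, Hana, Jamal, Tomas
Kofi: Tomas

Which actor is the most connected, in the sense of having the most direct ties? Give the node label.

Degrees — David:1, Fay:2, Halim:1, Hana:3, Jamal:2, Kofi:1, Tomas:5, Udo:4, Vikram:1.
The maximum is 5, attained only by Tomas.

Tomas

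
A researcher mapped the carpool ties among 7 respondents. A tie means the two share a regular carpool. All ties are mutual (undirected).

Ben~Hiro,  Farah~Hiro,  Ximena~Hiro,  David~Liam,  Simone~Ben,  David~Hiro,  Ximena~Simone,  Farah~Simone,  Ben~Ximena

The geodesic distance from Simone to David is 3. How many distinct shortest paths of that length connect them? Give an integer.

The shortest distance is 3. The length-3 paths are: Simone–Ximena–Hiro–David; Simone–Ben–Hiro–David; Simone–Farah–Hiro–David.
That gives 3 distinct shortest paths.

3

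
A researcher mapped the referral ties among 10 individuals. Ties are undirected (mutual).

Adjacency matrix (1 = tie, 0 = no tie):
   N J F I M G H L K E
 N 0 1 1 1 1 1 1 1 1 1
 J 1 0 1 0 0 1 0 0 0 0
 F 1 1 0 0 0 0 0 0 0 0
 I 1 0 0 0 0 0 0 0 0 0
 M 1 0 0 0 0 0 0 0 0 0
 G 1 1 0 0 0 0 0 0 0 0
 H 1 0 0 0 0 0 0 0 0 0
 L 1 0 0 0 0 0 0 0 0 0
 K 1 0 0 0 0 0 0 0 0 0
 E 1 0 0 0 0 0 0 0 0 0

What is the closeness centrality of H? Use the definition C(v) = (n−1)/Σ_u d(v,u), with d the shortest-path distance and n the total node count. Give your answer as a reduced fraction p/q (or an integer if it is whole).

9/17

Distances from H: E:2, F:2, G:2, I:2, J:2, K:2, L:2, M:2, N:1. Sum = 17.
n = 10, so closeness = 9/17.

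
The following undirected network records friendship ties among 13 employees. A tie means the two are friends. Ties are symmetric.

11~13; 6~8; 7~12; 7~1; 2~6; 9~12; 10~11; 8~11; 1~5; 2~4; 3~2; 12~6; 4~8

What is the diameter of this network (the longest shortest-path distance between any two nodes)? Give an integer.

Eccentricity of each node (its greatest distance to any other): 1:6, 2:5, 3:6, 4:6, 5:7, 6:4, 7:5, 8:5, 9:5, 10:7, 11:6, 12:4, 13:7.
The maximum eccentricity is 7, realized for instance by the pair 5–10 via 5 – 1 – 7 – 12 – 6 – 8 – 11 – 10. So the diameter is 7.

7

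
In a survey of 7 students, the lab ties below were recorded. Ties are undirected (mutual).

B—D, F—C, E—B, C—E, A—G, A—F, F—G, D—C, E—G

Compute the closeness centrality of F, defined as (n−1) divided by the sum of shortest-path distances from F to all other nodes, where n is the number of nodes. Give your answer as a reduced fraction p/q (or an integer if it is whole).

3/5

Distances from F: A:1, B:3, C:1, D:2, E:2, G:1. Sum = 10.
n = 7, so closeness = 6/10 = 3/5.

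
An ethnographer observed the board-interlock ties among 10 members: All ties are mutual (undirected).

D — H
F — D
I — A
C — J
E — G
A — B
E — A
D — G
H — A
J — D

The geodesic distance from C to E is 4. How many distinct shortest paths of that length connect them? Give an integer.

1

The shortest distance is 4, and the only length-4 path is C–J–D–G–E. So there is exactly 1 shortest path.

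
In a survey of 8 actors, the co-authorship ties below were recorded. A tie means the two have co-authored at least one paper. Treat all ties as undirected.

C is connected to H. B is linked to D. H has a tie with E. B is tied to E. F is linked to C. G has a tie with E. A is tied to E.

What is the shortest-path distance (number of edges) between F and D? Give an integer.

One shortest route is F – C – H – E – B – D, which uses 5 edges, and at distance 4 from F we only reach {A, B, G}, which does not include D. So d(F,D) = 5.

5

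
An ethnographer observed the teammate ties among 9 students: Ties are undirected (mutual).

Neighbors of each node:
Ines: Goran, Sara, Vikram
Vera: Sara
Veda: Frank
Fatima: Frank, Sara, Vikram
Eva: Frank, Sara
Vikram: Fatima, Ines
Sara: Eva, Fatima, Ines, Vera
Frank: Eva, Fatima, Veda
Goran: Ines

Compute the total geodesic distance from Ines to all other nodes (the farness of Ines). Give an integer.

16

Distances from Ines: Eva:2, Fatima:2, Frank:3, Goran:1, Sara:1, Veda:4, Vera:2, Vikram:1.
Sum = 2 + 2 + 3 + 1 + 1 + 4 + 2 + 1 = 16.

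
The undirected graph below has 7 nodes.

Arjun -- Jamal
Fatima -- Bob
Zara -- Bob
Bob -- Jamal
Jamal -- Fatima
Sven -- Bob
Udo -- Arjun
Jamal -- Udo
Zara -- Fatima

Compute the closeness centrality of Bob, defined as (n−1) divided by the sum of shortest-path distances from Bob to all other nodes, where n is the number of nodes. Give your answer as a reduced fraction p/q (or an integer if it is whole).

Distances from Bob: Arjun:2, Fatima:1, Jamal:1, Sven:1, Udo:2, Zara:1. Sum = 8.
n = 7, so closeness = 6/8 = 3/4.

3/4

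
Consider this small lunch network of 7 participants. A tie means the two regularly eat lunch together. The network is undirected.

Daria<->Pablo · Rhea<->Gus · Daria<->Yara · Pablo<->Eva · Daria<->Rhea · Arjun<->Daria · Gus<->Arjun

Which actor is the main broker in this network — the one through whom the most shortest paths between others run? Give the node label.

Daria

Unnormalized betweenness of each node: Arjun:2, Daria:23/2, Eva:0, Gus:1/2, Pablo:5, Rhea:2, Yara:0.
Daria has the largest value, 23/2, making it the main broker — the node through which the most shortest paths run.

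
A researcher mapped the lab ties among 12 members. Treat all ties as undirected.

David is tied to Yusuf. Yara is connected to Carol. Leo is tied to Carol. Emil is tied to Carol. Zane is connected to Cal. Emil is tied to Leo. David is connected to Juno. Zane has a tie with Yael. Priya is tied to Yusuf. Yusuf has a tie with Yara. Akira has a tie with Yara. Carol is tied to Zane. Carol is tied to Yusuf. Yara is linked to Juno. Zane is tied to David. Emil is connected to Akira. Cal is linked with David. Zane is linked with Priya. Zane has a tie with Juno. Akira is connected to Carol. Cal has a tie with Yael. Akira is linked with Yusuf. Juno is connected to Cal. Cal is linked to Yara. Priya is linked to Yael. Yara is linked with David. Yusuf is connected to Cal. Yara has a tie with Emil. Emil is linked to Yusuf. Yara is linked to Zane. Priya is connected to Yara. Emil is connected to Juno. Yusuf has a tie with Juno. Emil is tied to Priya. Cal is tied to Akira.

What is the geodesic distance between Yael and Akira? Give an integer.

2

One shortest route is Yael – Cal – Akira, which uses 2 edges, and Yael and Akira are not directly tied, so nothing shorter exists. So d(Yael,Akira) = 2.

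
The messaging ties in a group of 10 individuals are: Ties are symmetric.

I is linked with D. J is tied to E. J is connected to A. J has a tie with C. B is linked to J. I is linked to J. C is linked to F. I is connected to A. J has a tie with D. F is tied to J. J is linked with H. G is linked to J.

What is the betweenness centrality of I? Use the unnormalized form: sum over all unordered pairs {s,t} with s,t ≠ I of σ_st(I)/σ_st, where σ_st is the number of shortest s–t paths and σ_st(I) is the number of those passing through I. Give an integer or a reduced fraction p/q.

1/2

Pairs whose geodesics pass through I — A–D: 1/2.
All other pairs contribute 0.
Summing the contributions gives betweenness(I) = 1/2.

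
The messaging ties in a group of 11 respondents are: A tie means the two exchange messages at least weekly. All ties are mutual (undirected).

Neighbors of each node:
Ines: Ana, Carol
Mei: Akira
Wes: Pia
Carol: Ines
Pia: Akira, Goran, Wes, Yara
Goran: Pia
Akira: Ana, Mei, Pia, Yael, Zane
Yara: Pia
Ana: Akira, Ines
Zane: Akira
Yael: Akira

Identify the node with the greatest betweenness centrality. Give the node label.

Akira

Unnormalized betweenness of each node: Akira:36, Ana:16, Carol:0, Goran:0, Ines:9, Mei:0, Pia:24, Wes:0, Yael:0, Yara:0, Zane:0.
Akira has the largest value, 36, making it the main broker — the node through which the most shortest paths run.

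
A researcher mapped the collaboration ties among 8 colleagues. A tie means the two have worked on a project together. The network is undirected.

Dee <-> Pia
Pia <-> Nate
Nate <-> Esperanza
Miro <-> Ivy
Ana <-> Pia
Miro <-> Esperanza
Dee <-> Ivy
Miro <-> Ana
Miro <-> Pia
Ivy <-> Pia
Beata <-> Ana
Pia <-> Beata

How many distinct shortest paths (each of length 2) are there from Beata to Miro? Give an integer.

2

The shortest distance is 2. The length-2 paths are: Beata–Ana–Miro; Beata–Pia–Miro.
That gives 2 distinct shortest paths.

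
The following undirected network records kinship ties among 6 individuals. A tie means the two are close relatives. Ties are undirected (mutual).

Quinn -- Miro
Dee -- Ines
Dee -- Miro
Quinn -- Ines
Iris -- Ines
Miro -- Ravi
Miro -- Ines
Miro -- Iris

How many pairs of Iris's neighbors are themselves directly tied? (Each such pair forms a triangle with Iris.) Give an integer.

Iris's neighbors: Ines and Miro.
Neighbor pairs that are themselves tied: Iris–Ines–Miro. Each forms one triangle with Iris, for 1 in total.

1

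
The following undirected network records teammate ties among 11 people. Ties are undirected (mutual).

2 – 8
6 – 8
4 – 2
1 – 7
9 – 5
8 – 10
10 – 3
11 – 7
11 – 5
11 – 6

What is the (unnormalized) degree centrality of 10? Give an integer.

10 is directly tied to 3 and 8. That is 2 neighbors, so the degree of 10 is 2.

2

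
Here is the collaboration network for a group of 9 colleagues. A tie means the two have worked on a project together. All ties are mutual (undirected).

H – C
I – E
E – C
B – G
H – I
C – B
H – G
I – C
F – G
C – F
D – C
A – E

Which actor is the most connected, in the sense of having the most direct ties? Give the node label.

Degrees — A:1, B:2, C:6, D:1, E:3, F:2, G:3, H:3, I:3.
The maximum is 6, attained only by C.

C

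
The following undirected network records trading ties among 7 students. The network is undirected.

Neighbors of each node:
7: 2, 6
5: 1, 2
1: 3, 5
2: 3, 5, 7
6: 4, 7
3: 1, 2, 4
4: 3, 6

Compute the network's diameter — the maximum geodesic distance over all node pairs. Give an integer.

3

Eccentricity of each node (its greatest distance to any other): 1:3, 2:2, 3:2, 4:3, 5:3, 6:3, 7:3.
The maximum eccentricity is 3, realized for instance by the pair 4–5 via 4 – 3 – 1 – 5. So the diameter is 3.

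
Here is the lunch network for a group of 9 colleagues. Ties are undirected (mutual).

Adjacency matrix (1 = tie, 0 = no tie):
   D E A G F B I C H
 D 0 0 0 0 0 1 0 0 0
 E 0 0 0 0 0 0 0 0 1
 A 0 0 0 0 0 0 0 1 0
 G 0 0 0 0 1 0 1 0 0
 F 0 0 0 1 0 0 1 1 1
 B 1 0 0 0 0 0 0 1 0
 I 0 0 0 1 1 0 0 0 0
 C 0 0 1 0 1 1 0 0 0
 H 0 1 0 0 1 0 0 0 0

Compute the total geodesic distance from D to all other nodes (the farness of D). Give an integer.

Distances from D: A:3, B:1, C:2, E:5, F:3, G:4, H:4, I:4.
Sum = 3 + 1 + 2 + 5 + 3 + 4 + 4 + 4 = 26.

26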